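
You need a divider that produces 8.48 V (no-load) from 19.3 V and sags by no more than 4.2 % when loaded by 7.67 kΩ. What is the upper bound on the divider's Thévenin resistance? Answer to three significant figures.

R_th ≤ 336 Ω

Loading drop = R_th/(R_th + R_L) ≤ 0.0420, so R_th ≤ R_L · ε/(1−ε) = 7.67 kΩ × 0.0420/0.9580 = 336 Ω.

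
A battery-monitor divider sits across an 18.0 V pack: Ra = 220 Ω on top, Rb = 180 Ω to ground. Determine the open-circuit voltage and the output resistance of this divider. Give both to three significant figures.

V_th is the open-circuit tap voltage: 18.0 × 180/(220 + 180) = 8.10 V.
With the supply zeroed, Ra and Rb appear in parallel from the tap: R_th = Ra‖Rb = (220 × 180)/400.0 = 99.0 Ω.

V_th = 8.10 V, R_th = 99.0 Ω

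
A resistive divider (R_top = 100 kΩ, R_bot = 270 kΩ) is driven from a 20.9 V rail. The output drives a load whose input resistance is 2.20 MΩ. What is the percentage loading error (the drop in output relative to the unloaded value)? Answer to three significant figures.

3.21 %

The divider's output (Thévenin) resistance is R_top‖R_bot = 72.97 kΩ.
Fractional drop under load = R_th/(R_th + R_L) = 72.97 / (72.97 + 2200) = 0.03210.
So the output falls by 3.21 %.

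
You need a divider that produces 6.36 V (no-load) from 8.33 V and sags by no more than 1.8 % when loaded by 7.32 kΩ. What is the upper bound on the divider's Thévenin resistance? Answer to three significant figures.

Loading drop = R_th/(R_th + R_L) ≤ 0.0180, so R_th ≤ R_L · ε/(1−ε) = 7.32 kΩ × 0.0180/0.9820 = 134 Ω.

R_th ≤ 134 Ω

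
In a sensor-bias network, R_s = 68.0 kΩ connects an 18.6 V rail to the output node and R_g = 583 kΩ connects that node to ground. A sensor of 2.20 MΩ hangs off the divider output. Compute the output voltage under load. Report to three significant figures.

V_out ≈ 16.2 V

The load sits in parallel with R_g: R_g‖R_L = (583 × 2200) / (583 + 2200) = 460.9 kΩ.
V_out = 18.6 × 460.9 / (68.0 + 460.9) = 18.6 × 460.9/528.9 = 16.2 V.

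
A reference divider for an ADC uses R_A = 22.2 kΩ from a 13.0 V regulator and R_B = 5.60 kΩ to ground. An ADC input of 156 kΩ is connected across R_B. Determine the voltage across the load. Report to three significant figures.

V_out ≈ 2.55 V

The load sits in parallel with R_B: R_B‖R_L = (5.60 × 156) / (5.60 + 156) = 5.406 kΩ.
V_out = 13.0 × 5.406 / (22.2 + 5.406) = 13.0 × 5.406/27.61 = 2.55 V.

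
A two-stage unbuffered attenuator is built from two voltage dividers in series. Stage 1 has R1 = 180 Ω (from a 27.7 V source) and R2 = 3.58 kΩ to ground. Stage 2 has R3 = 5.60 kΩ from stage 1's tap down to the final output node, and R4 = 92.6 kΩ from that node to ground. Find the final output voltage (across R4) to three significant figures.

V_out ≈ 24.8 V

Stage 2 presents R3+R4 = 98200 Ω as a load on stage 1's tap.
Stage 1's lower leg becomes R2‖(R3+R4) = 3454 Ω, so V_mid = 27.7 × 3454/3634 = 26.33 V.
Stage 2 is itself unloaded: V_out = V_mid × R4/(R3+R4) = 26.33 × 92600/98200 = 24.8 V.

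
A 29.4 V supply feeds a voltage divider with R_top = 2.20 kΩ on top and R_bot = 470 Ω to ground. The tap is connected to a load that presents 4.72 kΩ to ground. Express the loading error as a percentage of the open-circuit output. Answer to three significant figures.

7.58 %

The divider's output (Thévenin) resistance is R_top‖R_bot = 387.3 Ω.
Fractional drop under load = R_th/(R_th + R_L) = 387.3 / (387.3 + 4720) = 0.07583.
So the output falls by 7.58 %.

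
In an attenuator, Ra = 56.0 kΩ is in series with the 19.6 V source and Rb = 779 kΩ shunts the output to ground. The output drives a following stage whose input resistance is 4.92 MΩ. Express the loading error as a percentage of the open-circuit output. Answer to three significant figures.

The divider's output (Thévenin) resistance is Ra‖Rb = 52.24 kΩ.
Fractional drop under load = R_th/(R_th + R_L) = 52.24 / (52.24 + 4920) = 0.01051.
So the output falls by 1.05 %.

1.05 %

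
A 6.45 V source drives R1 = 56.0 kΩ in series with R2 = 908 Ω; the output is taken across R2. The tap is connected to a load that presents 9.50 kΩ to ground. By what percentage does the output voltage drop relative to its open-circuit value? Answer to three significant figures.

8.60 %

Unloaded V = 6.45 × 908/56910 = 0.10291 V.
Loaded: R2‖R_L = 828.8 Ω, giving V = 6.45 × 828.8/56830 = 0.094066 V.
Drop = (0.10291 − 0.094066) / 0.10291 = 8.60 %.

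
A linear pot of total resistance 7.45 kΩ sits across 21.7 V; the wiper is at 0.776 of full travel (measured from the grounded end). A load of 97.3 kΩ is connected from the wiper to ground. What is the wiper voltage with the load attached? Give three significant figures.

The wiper splits the pot into (1−α)R = 1.669 kΩ above and αR = 5.781 kΩ below.
Lower section ‖ load = 5.457 kΩ.
V_wiper = 21.7 × 5.457/(1.669 + 5.457) = 16.6 V.

V ≈ 16.6 V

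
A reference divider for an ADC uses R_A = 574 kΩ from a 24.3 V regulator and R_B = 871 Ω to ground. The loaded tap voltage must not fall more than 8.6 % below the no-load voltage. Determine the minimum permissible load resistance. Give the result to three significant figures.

R_L(min) ≈ 9.24 kΩ

Output resistance R_th = R_A‖R_B = (574000 × 871)/574900 = 869.7 Ω.
The fractional drop is R_th/(R_th + R_L); requiring this ≤ 0.0860 gives R_L ≥ R_th(1/0.0860 − 1) = 869.7 × 10.63 = 9.24 kΩ.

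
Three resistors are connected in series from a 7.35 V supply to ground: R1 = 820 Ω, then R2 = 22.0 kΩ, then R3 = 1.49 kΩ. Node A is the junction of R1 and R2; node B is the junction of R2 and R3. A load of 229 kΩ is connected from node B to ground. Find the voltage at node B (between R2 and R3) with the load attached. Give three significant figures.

V ≈ 0.448 V

At node B, R3 is in parallel with the load: R3‖R_L = 1480 Ω.
Below node A the resistance is R2 + (R3‖R_L) = 23480 Ω, so V_A = 7.35 × 23480/24300 = 7.102 V.
Then V_B = V_A × (R3‖R_L)/(R2 + R3‖R_L) = 7.102 × 1480/23480 = 0.448 V.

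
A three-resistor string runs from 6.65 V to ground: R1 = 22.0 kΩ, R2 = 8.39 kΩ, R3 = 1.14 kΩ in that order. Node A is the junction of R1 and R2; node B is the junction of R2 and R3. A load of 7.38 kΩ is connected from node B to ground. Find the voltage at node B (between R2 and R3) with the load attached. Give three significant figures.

V ≈ 0.209 V

At node B, R3 is in parallel with the load: R3‖R_L = 0.9875 kΩ.
Below node A the resistance is R2 + (R3‖R_L) = 9.377 kΩ, so V_A = 6.65 × 9.377/31.38 = 1.987 V.
Then V_B = V_A × (R3‖R_L)/(R2 + R3‖R_L) = 1.987 × 0.9875/9.377 = 0.209 V.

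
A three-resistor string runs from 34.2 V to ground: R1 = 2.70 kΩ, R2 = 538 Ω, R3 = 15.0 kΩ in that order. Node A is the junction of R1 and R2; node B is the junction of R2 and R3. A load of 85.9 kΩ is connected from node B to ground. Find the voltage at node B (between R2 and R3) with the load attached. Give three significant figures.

At node B, R3 is in parallel with the load: R3‖R_L = 12770 Ω.
Below node A the resistance is R2 + (R3‖R_L) = 13310 Ω, so V_A = 34.2 × 13310/16010 = 28.43 V.
Then V_B = V_A × (R3‖R_L)/(R2 + R3‖R_L) = 28.43 × 12770/13310 = 27.3 V.

V ≈ 27.3 V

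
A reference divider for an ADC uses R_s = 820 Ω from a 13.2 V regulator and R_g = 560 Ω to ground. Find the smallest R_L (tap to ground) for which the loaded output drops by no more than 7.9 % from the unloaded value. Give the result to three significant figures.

Output resistance R_th = R_s‖R_g = (820 × 560)/1380 = 332.8 Ω.
The fractional drop is R_th/(R_th + R_L); requiring this ≤ 0.0790 gives R_L ≥ R_th(1/0.0790 − 1) = 332.8 × 11.66 = 3.88 kΩ.

R_L(min) ≈ 3.88 kΩ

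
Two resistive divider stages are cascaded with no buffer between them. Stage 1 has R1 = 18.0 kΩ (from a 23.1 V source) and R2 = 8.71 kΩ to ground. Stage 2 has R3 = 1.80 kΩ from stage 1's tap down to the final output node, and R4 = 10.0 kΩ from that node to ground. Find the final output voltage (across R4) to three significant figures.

Stage 2 presents R3+R4 = 11.80 kΩ as a load on stage 1's tap.
Stage 1's lower leg becomes R2‖(R3+R4) = 5.011 kΩ, so V_mid = 23.1 × 5.011/23.01 = 5.030 V.
Stage 2 is itself unloaded: V_out = V_mid × R4/(R3+R4) = 5.030 × 10.0/11.80 = 4.26 V.

V_out ≈ 4.26 V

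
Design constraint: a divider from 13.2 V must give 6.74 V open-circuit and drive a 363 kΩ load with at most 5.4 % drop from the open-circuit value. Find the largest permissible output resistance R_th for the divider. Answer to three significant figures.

R_th ≤ 20.7 kΩ

Loading drop = R_th/(R_th + R_L) ≤ 0.0540, so R_th ≤ R_L · ε/(1−ε) = 363 kΩ × 0.0540/0.9460 = 20.7 kΩ.
(Any R1, R2 with R2/(R1+R2) = 0.511 and R1‖R2 ≤ 20.7 kΩ will meet the spec.)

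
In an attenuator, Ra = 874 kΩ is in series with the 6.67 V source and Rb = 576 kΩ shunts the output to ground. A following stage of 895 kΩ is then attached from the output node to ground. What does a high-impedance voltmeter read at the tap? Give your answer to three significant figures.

V_out ≈ 1.91 V

The load sits in parallel with Rb: Rb‖R_L = (576 × 895) / (576 + 895) = 350.5 kΩ.
V_out = 6.67 × 350.5 / (874 + 350.5) = 6.67 × 350.5/1224 = 1.91 V.
(Unloaded it would have been 2.65 V.)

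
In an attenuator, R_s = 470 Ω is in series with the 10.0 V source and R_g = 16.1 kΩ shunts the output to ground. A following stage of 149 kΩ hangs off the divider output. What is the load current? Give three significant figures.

R_g‖R_L = 14530 Ω; V_out = 10.0 × 14530/15000 = 9.687 V.
I_L = V_out / R_L = 9.687 / 149 kΩ = 0.0650 mA.

I_L ≈ 0.0650 mA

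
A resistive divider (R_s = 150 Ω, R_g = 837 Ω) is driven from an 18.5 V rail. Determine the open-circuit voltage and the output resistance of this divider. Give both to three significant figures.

V_th is the open-circuit tap voltage: 18.5 × 837/(150 + 837) = 15.7 V.
With the supply zeroed, R_s and R_g appear in parallel from the tap: R_th = R_s‖R_g = (150 × 837)/987.0 = 127 Ω.

V_th = 15.7 V, R_th = 127 Ω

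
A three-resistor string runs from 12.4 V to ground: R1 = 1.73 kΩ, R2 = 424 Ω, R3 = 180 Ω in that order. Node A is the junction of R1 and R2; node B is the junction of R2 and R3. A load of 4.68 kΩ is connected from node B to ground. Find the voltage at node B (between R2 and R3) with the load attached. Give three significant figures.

V ≈ 0.924 V

At node B, R3 is in parallel with the load: R3‖R_L = 173.3 Ω.
Below node A the resistance is R2 + (R3‖R_L) = 597.3 Ω, so V_A = 12.4 × 597.3/2327 = 3.183 V.
Then V_B = V_A × (R3‖R_L)/(R2 + R3‖R_L) = 3.183 × 173.3/597.3 = 0.924 V.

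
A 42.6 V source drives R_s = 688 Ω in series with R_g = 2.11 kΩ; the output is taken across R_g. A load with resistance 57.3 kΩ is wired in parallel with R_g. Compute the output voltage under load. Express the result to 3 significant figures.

The load sits in parallel with R_g: R_g‖R_L = (2110 × 57300) / (2110 + 57300) = 2035 Ω.
V_out = 42.6 × 2035 / (688 + 2035) = 42.6 × 2035/2723 = 31.8 V.

V_out ≈ 31.8 V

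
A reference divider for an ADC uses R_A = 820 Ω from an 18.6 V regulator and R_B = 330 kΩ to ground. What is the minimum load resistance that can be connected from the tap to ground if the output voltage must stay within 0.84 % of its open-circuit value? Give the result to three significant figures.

R_L(min) ≈ 96.6 kΩ

Output resistance R_th = R_A‖R_B = (820 × 330000)/330800 = 818.0 Ω.
The fractional drop is R_th/(R_th + R_L); requiring this ≤ 0.00840 gives R_L ≥ R_th(1/0.00840 − 1) = 818.0 × 118.0 = 96.6 kΩ.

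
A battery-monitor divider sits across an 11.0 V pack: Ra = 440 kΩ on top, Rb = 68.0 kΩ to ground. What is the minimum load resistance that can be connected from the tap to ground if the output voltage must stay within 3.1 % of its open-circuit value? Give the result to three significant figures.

R_L(min) ≈ 1.84 MΩ

Output resistance R_th = Ra‖Rb = (440 × 68.0)/508.0 = 58.90 kΩ.
The fractional drop is R_th/(R_th + R_L); requiring this ≤ 0.0310 gives R_L ≥ R_th(1/0.0310 − 1) = 58.90 × 31.26 = 1.84 MΩ.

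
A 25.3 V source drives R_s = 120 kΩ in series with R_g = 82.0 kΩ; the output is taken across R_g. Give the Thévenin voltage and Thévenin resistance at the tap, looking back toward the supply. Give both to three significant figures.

V_th is the open-circuit tap voltage: 25.3 × 82.0/(120 + 82.0) = 10.3 V.
With the supply zeroed, R_s and R_g appear in parallel from the tap: R_th = R_s‖R_g = (120 × 82.0)/202.0 = 48.7 kΩ.

V_th = 10.3 V, R_th = 48.7 kΩ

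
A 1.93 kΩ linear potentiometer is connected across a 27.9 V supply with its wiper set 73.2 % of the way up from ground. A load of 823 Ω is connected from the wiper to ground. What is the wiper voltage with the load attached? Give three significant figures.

The wiper splits the pot into (1−α)R = 517.2 Ω above and αR = 1413 Ω below.
Lower section ‖ load = 520.0 Ω.
V_wiper = 27.9 × 520.0/(517.2 + 520.0) = 14.0 V.

V ≈ 14.0 V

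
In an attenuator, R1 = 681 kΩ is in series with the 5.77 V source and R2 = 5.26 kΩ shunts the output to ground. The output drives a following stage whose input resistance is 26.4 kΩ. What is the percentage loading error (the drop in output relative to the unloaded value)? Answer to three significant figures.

Unloaded V = 5.77 × 5.26/686.3 = 0.04423 V.
Loaded: R2‖R_L = 4.386 kΩ, giving V = 5.77 × 4.386/685.4 = 0.03692 V.
Drop = (0.04423 − 0.03692) / 0.04423 = 16.5 %.

16.5 %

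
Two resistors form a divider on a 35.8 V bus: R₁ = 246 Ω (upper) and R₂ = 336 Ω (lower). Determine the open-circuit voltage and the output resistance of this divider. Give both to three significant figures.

V_th = 20.7 V, R_th = 142 Ω

V_th is the open-circuit tap voltage: 35.8 × 336/(246 + 336) = 20.7 V.
With the supply zeroed, R₁ and R₂ appear in parallel from the tap: R_th = R₁‖R₂ = (246 × 336)/582.0 = 142 Ω.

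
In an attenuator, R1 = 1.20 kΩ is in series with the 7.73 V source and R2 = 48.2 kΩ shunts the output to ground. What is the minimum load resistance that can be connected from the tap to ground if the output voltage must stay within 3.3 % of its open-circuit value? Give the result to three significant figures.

R_L(min) ≈ 34.3 kΩ

Output resistance R_th = R1‖R2 = (1.20 × 48.2)/49.40 = 1.171 kΩ.
The fractional drop is R_th/(R_th + R_L); requiring this ≤ 0.0330 gives R_L ≥ R_th(1/0.0330 − 1) = 1.171 × 29.30 = 34.3 kΩ.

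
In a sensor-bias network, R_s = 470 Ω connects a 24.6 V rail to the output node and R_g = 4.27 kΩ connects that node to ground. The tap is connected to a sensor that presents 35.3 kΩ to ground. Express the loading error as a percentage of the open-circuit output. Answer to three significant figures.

The divider's output (Thévenin) resistance is R_s‖R_g = 423.4 Ω.
Fractional drop under load = R_th/(R_th + R_L) = 423.4 / (423.4 + 35300) = 0.01185.
So the output falls by 1.19 %.

1.19 %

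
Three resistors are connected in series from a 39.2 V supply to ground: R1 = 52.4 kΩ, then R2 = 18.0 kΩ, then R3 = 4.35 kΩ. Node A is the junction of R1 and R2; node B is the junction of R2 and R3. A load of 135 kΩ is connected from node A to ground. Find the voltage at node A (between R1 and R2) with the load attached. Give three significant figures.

V ≈ 10.5 V

Below node A the series string R2+R3 = 22.35 kΩ sits in parallel with the 135 kΩ load: 19.18 kΩ.
V_A = 39.2 × 19.18/(52.4 + 19.18) = 10.5 V.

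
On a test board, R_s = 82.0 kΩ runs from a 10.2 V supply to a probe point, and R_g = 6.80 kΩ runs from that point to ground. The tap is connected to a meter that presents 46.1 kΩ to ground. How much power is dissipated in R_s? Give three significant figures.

Total resistance from the source is R_s + (R_g‖R_L) = 87.93 kΩ, so I = 10.2/87.93 kΩ = 0.1160 mA.
P = I²·R_s = (0.1160 mA)² × 82.0 kΩ = 1.10 mW.

P ≈ 1.10 mW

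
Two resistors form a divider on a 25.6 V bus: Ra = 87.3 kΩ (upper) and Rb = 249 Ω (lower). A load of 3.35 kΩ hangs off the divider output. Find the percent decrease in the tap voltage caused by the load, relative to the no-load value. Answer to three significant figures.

The divider's output (Thévenin) resistance is Ra‖Rb = 248.3 Ω.
Fractional drop under load = R_th/(R_th + R_L) = 248.3 / (248.3 + 3350) = 0.06900.
So the output falls by 6.90 %.

6.90 %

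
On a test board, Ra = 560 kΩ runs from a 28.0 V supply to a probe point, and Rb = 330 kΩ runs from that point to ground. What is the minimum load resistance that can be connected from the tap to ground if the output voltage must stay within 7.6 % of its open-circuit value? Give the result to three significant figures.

Output resistance R_th = Ra‖Rb = (560 × 330)/890.0 = 207.6 kΩ.
The fractional drop is R_th/(R_th + R_L); requiring this ≤ 0.0760 gives R_L ≥ R_th(1/0.0760 − 1) = 207.6 × 12.16 = 2.52 MΩ.

R_L(min) ≈ 2.52 MΩ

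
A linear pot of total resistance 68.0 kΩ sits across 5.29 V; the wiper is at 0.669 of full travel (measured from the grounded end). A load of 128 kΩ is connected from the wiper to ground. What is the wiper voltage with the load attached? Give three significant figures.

The wiper splits the pot into (1−α)R = 22.51 kΩ above and αR = 45.49 kΩ below.
Lower section ‖ load = 33.56 kΩ.
V_wiper = 5.29 × 33.56/(22.51 + 33.56) = 3.17 V.

V ≈ 3.17 V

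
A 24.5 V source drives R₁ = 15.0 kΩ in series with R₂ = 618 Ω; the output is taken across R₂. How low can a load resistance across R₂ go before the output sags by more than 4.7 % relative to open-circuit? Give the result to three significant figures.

Output resistance R_th = R₁‖R₂ = (15000 × 618)/15620 = 593.5 Ω.
The fractional drop is R_th/(R_th + R_L); requiring this ≤ 0.0470 gives R_L ≥ R_th(1/0.0470 − 1) = 593.5 × 20.28 = 12.0 kΩ.

R_L(min) ≈ 12.0 kΩ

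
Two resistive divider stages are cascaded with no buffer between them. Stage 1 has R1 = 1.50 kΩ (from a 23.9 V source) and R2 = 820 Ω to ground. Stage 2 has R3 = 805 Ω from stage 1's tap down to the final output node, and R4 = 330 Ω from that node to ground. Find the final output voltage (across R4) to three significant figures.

V_out ≈ 1.67 V

Stage 2 presents R3+R4 = 1135 Ω as a load on stage 1's tap.
Stage 1's lower leg becomes R2‖(R3+R4) = 476.1 Ω, so V_mid = 23.9 × 476.1/1976 = 5.758 V.
Stage 2 is itself unloaded: V_out = V_mid × R4/(R3+R4) = 5.758 × 330/1135 = 1.67 V.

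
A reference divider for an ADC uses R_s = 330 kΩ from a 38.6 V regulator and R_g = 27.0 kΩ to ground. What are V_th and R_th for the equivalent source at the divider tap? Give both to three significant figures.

V_th is the open-circuit tap voltage: 38.6 × 27.0/(330 + 27.0) = 2.92 V.
With the supply zeroed, R_s and R_g appear in parallel from the tap: R_th = R_s‖R_g = (330 × 27.0)/357.0 = 25.0 kΩ.

V_th = 2.92 V, R_th = 25.0 kΩ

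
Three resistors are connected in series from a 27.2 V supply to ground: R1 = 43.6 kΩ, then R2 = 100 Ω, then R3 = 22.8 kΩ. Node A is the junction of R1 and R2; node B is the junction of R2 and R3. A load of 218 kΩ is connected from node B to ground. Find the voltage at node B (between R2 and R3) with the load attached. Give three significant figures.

At node B, R3 is in parallel with the load: R3‖R_L = 20640 Ω.
Below node A the resistance is R2 + (R3‖R_L) = 20740 Ω, so V_A = 27.2 × 20740/64340 = 8.768 V.
Then V_B = V_A × (R3‖R_L)/(R2 + R3‖R_L) = 8.768 × 20640/20740 = 8.73 V.

V ≈ 8.73 V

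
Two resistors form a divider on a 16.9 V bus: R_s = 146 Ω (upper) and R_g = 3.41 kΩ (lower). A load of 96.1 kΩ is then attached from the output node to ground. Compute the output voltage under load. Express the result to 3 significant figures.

The load sits in parallel with R_g: R_g‖R_L = (3410 × 96100) / (3410 + 96100) = 3293 Ω.
V_out = 16.9 × 3293 / (146 + 3293) = 16.9 × 3293/3439 = 16.2 V.

V_out ≈ 16.2 V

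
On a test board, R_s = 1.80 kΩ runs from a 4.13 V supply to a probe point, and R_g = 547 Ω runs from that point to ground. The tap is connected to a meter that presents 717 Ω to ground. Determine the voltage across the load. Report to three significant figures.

The load sits in parallel with R_g: R_g‖R_L = (547 × 717) / (547 + 717) = 310.3 Ω.
V_out = 4.13 × 310.3 / (1800 + 310.3) = 4.13 × 310.3/2110 = 0.607 V.

V_out ≈ 0.607 V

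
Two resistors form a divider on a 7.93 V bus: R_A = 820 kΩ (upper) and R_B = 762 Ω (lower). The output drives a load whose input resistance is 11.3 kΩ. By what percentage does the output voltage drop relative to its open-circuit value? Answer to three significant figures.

The divider's output (Thévenin) resistance is R_A‖R_B = 761.3 Ω.
Fractional drop under load = R_th/(R_th + R_L) = 761.3 / (761.3 + 11300) = 0.06312.
So the output falls by 6.31 %.

6.31 %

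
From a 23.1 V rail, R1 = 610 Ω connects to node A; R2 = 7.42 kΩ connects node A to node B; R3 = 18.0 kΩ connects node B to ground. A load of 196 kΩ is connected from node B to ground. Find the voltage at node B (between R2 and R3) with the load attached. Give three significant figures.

At node B, R3 is in parallel with the load: R3‖R_L = 16490 Ω.
Below node A the resistance is R2 + (R3‖R_L) = 23910 Ω, so V_A = 23.1 × 23910/24520 = 22.53 V.
Then V_B = V_A × (R3‖R_L)/(R2 + R3‖R_L) = 22.53 × 16490/23910 = 15.5 V.

V ≈ 15.5 V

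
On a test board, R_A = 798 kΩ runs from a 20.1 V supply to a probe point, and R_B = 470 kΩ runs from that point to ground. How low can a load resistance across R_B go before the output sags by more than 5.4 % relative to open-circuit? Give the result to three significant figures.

R_L(min) ≈ 5.18 MΩ

Output resistance R_th = R_A‖R_B = (798 × 470)/1268 = 295.8 kΩ.
The fractional drop is R_th/(R_th + R_L); requiring this ≤ 0.0540 gives R_L ≥ R_th(1/0.0540 − 1) = 295.8 × 17.52 = 5.18 MΩ.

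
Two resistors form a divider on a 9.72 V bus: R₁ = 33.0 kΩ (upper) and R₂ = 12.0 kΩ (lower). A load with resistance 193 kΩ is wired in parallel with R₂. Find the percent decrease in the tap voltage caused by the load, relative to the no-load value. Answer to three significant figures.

4.36 %

The divider's output (Thévenin) resistance is R₁‖R₂ = 8.800 kΩ.
Fractional drop under load = R_th/(R_th + R_L) = 8.800 / (8.800 + 193) = 0.04361.
So the output falls by 4.36 %.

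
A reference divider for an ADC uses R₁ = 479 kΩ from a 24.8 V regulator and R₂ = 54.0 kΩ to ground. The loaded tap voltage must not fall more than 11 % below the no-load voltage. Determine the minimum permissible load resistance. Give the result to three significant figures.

R_L(min) ≈ 393 kΩ

Output resistance R_th = R₁‖R₂ = (479 × 54.0)/533.0 = 48.53 kΩ.
The fractional drop is R_th/(R_th + R_L); requiring this ≤ 0.110 gives R_L ≥ R_th(1/0.110 − 1) = 48.53 × 8.091 = 393 kΩ.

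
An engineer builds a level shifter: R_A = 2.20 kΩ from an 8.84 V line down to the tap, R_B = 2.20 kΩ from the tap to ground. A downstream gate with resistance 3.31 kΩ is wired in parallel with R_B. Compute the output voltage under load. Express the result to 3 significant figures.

The load sits in parallel with R_B: R_B‖R_L = (2.20 × 3.31) / (2.20 + 3.31) = 1.322 kΩ.
V_out = 8.84 × 1.322 / (2.20 + 1.322) = 8.84 × 1.322/3.522 = 3.32 V.
(Unloaded it would have been 4.42 V.)

V_out ≈ 3.32 V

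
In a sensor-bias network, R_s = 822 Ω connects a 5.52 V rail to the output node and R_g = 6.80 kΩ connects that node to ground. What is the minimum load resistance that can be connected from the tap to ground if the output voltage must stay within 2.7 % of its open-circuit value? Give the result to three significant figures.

Output resistance R_th = R_s‖R_g = (822 × 6800)/7622 = 733.4 Ω.
The fractional drop is R_th/(R_th + R_L); requiring this ≤ 0.0270 gives R_L ≥ R_th(1/0.0270 − 1) = 733.4 × 36.04 = 26.4 kΩ.

R_L(min) ≈ 26.4 kΩ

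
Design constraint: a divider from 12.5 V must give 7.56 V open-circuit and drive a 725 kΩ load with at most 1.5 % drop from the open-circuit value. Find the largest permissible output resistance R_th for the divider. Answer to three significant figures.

R_th ≤ 11.0 kΩ

Loading drop = R_th/(R_th + R_L) ≤ 0.0150, so R_th ≤ R_L · ε/(1−ε) = 725 kΩ × 0.0150/0.9850 = 11.0 kΩ.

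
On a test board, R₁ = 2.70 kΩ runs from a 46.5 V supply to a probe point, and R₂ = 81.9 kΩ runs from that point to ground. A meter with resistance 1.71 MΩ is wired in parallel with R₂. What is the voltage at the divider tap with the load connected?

The load sits in parallel with R₂: R₂‖R_L = (81.9 × 1710) / (81.9 + 1710) = 78.16 kΩ.
V_out = 46.5 × 78.16 / (2.70 + 78.16) = 46.5 × 78.16/80.86 = 44.9 V.

V_out ≈ 44.9 V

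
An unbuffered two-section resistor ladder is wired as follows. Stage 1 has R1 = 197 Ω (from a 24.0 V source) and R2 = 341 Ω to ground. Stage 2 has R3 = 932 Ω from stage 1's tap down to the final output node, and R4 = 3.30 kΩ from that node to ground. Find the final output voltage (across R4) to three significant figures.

V_out ≈ 11.5 V

Stage 2 presents R3+R4 = 4232 Ω as a load on stage 1's tap.
Stage 1's lower leg becomes R2‖(R3+R4) = 315.6 Ω, so V_mid = 24.0 × 315.6/512.6 = 14.78 V.
Stage 2 is itself unloaded: V_out = V_mid × R4/(R3+R4) = 14.78 × 3300/4232 = 11.5 V.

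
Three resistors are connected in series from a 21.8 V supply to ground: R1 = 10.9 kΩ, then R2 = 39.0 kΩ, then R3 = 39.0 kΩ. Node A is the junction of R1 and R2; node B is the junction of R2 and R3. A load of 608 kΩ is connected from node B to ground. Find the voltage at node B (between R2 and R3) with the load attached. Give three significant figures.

At node B, R3 is in parallel with the load: R3‖R_L = 36.65 kΩ.
Below node A the resistance is R2 + (R3‖R_L) = 75.65 kΩ, so V_A = 21.8 × 75.65/86.55 = 19.05 V.
Then V_B = V_A × (R3‖R_L)/(R2 + R3‖R_L) = 19.05 × 36.65/75.65 = 9.23 V.

V ≈ 9.23 V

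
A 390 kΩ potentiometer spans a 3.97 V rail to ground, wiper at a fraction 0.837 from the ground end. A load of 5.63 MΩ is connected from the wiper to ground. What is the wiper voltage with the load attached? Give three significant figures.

The wiper splits the pot into (1−α)R = 63.57 kΩ above and αR = 326.4 kΩ below.
Lower section ‖ load = 308.5 kΩ.
V_wiper = 3.97 × 308.5/(63.57 + 308.5) = 3.29 V.

V ≈ 3.29 V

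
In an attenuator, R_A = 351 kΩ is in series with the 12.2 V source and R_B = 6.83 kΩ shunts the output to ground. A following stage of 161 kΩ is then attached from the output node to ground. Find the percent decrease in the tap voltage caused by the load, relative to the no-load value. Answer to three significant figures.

The divider's output (Thévenin) resistance is R_A‖R_B = 6.700 kΩ.
Fractional drop under load = R_th/(R_th + R_L) = 6.700 / (6.700 + 161) = 0.03995.
So the output falls by 4.00 %.

4.00 %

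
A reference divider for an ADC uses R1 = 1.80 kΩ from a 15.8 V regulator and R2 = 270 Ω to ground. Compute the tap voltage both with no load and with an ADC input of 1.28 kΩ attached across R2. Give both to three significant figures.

Open-circuit: V = 15.8 × 270/(1800 + 270) = 2.06 V.
With the load, R2 becomes R2‖R_L = 223.0 Ω, so V = 15.8 × 223.0/2023 = 1.74 V.

Unloaded: 2.06 V; loaded: 1.74 V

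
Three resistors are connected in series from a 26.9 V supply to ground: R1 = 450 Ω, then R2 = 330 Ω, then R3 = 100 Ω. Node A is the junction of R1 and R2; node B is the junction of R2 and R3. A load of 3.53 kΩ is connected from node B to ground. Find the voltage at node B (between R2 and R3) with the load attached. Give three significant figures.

At node B, R3 is in parallel with the load: R3‖R_L = 97.25 Ω.
Below node A the resistance is R2 + (R3‖R_L) = 427.2 Ω, so V_A = 26.9 × 427.2/877.2 = 13.10 V.
Then V_B = V_A × (R3‖R_L)/(R2 + R3‖R_L) = 13.10 × 97.25/427.2 = 2.98 V.

V ≈ 2.98 V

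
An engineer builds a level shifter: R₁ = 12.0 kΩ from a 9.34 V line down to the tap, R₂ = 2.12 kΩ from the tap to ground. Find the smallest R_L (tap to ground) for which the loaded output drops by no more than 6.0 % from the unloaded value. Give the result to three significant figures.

Output resistance R_th = R₁‖R₂ = (12.0 × 2.12)/14.12 = 1.802 kΩ.
The fractional drop is R_th/(R_th + R_L); requiring this ≤ 0.0600 gives R_L ≥ R_th(1/0.0600 − 1) = 1.802 × 15.67 = 28.2 kΩ.

R_L(min) ≈ 28.2 kΩ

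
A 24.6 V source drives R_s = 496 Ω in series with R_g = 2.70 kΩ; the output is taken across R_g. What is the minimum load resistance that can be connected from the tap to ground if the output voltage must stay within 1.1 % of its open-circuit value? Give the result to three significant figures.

Output resistance R_th = R_s‖R_g = (496 × 2700)/3196 = 419.0 Ω.
The fractional drop is R_th/(R_th + R_L); requiring this ≤ 0.0110 gives R_L ≥ R_th(1/0.0110 − 1) = 419.0 × 89.91 = 37.7 kΩ.

R_L(min) ≈ 37.7 kΩ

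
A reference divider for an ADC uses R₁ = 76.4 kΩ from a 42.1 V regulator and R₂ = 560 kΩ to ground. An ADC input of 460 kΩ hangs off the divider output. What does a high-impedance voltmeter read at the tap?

V_out ≈ 32.3 V

The load sits in parallel with R₂: R₂‖R_L = (560 × 460) / (560 + 460) = 252.5 kΩ.
V_out = 42.1 × 252.5 / (76.4 + 252.5) = 42.1 × 252.5/328.9 = 32.3 V.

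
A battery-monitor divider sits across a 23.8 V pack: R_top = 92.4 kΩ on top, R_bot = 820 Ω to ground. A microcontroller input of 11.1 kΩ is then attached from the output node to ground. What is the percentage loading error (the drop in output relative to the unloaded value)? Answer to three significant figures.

6.82 %

The divider's output (Thévenin) resistance is R_top‖R_bot = 812.8 Ω.
Fractional drop under load = R_th/(R_th + R_L) = 812.8 / (812.8 + 11100) = 0.06823.
So the output falls by 6.82 %.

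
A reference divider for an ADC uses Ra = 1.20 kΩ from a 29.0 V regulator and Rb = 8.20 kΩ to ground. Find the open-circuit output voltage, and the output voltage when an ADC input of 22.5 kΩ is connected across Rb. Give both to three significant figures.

Open-circuit: V = 29.0 × 8.20/(1.20 + 8.20) = 25.3 V.
With the load, Rb becomes Rb‖R_L = 6.010 kΩ, so V = 29.0 × 6.010/7.210 = 24.2 V.

Unloaded: 25.3 V; loaded: 24.2 V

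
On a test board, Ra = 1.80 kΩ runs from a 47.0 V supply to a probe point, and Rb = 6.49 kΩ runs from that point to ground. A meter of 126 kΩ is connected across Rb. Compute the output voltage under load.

The load sits in parallel with Rb: Rb‖R_L = (6.49 × 126) / (6.49 + 126) = 6.172 kΩ.
V_out = 47.0 × 6.172 / (1.80 + 6.172) = 47.0 × 6.172/7.972 = 36.4 V.

V_out ≈ 36.4 V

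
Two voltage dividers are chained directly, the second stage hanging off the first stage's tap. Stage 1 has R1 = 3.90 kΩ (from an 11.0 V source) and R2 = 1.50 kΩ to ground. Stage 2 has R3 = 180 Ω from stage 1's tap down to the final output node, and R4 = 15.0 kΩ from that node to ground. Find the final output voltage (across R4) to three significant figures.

Stage 2 presents R3+R4 = 15180 Ω as a load on stage 1's tap.
Stage 1's lower leg becomes R2‖(R3+R4) = 1365 Ω, so V_mid = 11.0 × 1365/5265 = 2.852 V.
Stage 2 is itself unloaded: V_out = V_mid × R4/(R3+R4) = 2.852 × 15000/15180 = 2.82 V.

V_out ≈ 2.82 V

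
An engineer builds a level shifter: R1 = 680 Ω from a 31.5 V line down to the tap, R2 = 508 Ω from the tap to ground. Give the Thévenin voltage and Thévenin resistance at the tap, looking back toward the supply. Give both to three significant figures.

V_th = 13.5 V, R_th = 291 Ω

V_th is the open-circuit tap voltage: 31.5 × 508/(680 + 508) = 13.5 V.
With the supply zeroed, R1 and R2 appear in parallel from the tap: R_th = R1‖R2 = (680 × 508)/1188 = 291 Ω.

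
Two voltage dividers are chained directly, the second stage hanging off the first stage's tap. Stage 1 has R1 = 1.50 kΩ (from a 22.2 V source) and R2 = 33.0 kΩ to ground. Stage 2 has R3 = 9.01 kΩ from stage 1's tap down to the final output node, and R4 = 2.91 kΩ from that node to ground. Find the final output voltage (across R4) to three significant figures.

Stage 2 presents R3+R4 = 11.92 kΩ as a load on stage 1's tap.
Stage 1's lower leg becomes R2‖(R3+R4) = 8.757 kΩ, so V_mid = 22.2 × 8.757/10.26 = 18.95 V.
Stage 2 is itself unloaded: V_out = V_mid × R4/(R3+R4) = 18.95 × 2.91/11.92 = 4.63 V.

V_out ≈ 4.63 V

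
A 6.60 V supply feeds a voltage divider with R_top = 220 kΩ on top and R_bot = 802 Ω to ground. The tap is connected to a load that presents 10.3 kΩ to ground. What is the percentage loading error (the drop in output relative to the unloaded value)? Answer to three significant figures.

The divider's output (Thévenin) resistance is R_top‖R_bot = 799.1 Ω.
Fractional drop under load = R_th/(R_th + R_L) = 799.1 / (799.1 + 10300) = 0.07200.
So the output falls by 7.20 %.

7.20 %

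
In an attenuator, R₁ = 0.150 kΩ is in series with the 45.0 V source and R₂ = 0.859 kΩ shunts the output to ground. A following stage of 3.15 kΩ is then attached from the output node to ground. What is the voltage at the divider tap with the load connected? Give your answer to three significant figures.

The load sits in parallel with R₂: R₂‖R_L = (859 × 3150) / (859 + 3150) = 674.9 Ω.
V_out = 45.0 × 674.9 / (150 + 674.9) = 45.0 × 674.9/824.9 = 36.8 V.
(Unloaded it would have been 38.3 V.)

V_out ≈ 36.8 V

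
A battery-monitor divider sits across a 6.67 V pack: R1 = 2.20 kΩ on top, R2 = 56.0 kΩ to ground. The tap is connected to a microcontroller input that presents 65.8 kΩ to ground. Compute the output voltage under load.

The load sits in parallel with R2: R2‖R_L = (56.0 × 65.8) / (56.0 + 65.8) = 30.25 kΩ.
V_out = 6.67 × 30.25 / (2.20 + 30.25) = 6.67 × 30.25/32.45 = 6.22 V.
(Unloaded it would have been 6.42 V.)

V_out ≈ 6.22 V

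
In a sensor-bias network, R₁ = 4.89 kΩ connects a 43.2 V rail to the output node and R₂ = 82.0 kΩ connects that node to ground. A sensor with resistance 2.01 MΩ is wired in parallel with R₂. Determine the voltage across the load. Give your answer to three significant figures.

The load sits in parallel with R₂: R₂‖R_L = (82.0 × 2010) / (82.0 + 2010) = 78.79 kΩ.
V_out = 43.2 × 78.79 / (4.89 + 78.79) = 43.2 × 78.79/83.68 = 40.7 V.

V_out ≈ 40.7 V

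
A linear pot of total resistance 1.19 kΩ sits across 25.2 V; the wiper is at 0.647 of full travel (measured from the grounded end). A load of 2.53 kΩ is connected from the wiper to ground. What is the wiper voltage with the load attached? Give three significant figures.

V ≈ 14.7 V

The wiper splits the pot into (1−α)R = 420.1 Ω above and αR = 769.9 Ω below.
Lower section ‖ load = 590.3 Ω.
V_wiper = 25.2 × 590.3/(420.1 + 590.3) = 14.7 V.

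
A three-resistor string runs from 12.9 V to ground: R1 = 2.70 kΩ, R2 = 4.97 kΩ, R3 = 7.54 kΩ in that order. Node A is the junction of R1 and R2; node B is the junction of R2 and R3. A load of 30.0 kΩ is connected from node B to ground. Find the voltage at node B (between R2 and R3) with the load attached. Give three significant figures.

At node B, R3 is in parallel with the load: R3‖R_L = 6.026 kΩ.
Below node A the resistance is R2 + (R3‖R_L) = 11.00 kΩ, so V_A = 12.9 × 11.00/13.70 = 10.36 V.
Then V_B = V_A × (R3‖R_L)/(R2 + R3‖R_L) = 10.36 × 6.026/11.00 = 5.68 V.

V ≈ 5.68 V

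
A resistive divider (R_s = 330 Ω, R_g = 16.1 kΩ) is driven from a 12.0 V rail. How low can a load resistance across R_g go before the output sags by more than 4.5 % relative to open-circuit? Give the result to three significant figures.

Output resistance R_th = R_s‖R_g = (330 × 16100)/16430 = 323.4 Ω.
The fractional drop is R_th/(R_th + R_L); requiring this ≤ 0.0450 gives R_L ≥ R_th(1/0.0450 − 1) = 323.4 × 21.22 = 6.86 kΩ.

R_L(min) ≈ 6.86 kΩ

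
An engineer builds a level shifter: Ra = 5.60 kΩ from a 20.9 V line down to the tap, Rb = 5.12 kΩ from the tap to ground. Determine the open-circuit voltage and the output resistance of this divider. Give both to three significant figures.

V_th = 9.98 V, R_th = 2.67 kΩ

V_th is the open-circuit tap voltage: 20.9 × 5.12/(5.60 + 5.12) = 9.98 V.
With the supply zeroed, Ra and Rb appear in parallel from the tap: R_th = Ra‖Rb = (5.60 × 5.12)/10.72 = 2.67 kΩ.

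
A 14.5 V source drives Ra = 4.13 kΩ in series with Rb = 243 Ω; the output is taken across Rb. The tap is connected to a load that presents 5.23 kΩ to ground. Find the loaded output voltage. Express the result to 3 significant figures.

V_out ≈ 0.772 V

The load sits in parallel with Rb: Rb‖R_L = (243 × 5230) / (243 + 5230) = 232.2 Ω.
V_out = 14.5 × 232.2 / (4130 + 232.2) = 14.5 × 232.2/4362 = 0.772 V.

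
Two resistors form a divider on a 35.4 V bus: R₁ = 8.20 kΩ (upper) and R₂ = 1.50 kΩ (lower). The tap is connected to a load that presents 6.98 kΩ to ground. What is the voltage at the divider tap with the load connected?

V_out ≈ 4.63 V

The load sits in parallel with R₂: R₂‖R_L = (1.50 × 6.98) / (1.50 + 6.98) = 1.235 kΩ.
V_out = 35.4 × 1.235 / (8.20 + 1.235) = 35.4 × 1.235/9.435 = 4.63 V.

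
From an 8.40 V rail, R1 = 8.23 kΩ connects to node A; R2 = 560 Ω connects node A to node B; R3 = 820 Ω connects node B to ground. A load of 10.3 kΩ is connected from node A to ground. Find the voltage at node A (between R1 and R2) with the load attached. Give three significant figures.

Below node A the series string R2+R3 = 1380 Ω sits in parallel with the 10300 Ω load: 1217 Ω.
V_A = 8.40 × 1217/(8230 + 1217) = 1.08 V.

V ≈ 1.08 V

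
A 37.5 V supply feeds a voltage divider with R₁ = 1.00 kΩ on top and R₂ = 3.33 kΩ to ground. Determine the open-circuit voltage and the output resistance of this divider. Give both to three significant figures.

V_th = 28.8 V, R_th = 769 Ω

V_th is the open-circuit tap voltage: 37.5 × 3.33/(1.00 + 3.33) = 28.8 V.
With the supply zeroed, R₁ and R₂ appear in parallel from the tap: R_th = R₁‖R₂ = (1.00 × 3.33)/4.330 = 769 Ω.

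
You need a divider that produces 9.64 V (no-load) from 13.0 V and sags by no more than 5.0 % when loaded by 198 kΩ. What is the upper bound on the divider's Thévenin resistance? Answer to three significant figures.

Loading drop = R_th/(R_th + R_L) ≤ 0.0500, so R_th ≤ R_L · ε/(1−ε) = 198 kΩ × 0.0500/0.9500 = 10.4 kΩ.
(Any R1, R2 with R2/(R1+R2) = 0.742 and R1‖R2 ≤ 10.4 kΩ will meet the spec.)

R_th ≤ 10.4 kΩ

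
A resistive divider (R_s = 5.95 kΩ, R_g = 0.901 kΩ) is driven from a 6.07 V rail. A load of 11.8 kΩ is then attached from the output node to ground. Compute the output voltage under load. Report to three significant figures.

V_out ≈ 0.749 V

The load sits in parallel with R_g: R_g‖R_L = (901 × 11800) / (901 + 11800) = 837.1 Ω.
V_out = 6.07 × 837.1 / (5950 + 837.1) = 6.07 × 837.1/6787 = 0.749 V.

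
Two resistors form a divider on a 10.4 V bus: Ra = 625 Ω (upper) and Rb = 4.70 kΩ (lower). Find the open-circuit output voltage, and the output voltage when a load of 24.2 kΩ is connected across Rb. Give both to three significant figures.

Open-circuit: V = 10.4 × 4700/(625 + 4700) = 9.18 V.
With the load, Rb becomes Rb‖R_L = 3936 Ω, so V = 10.4 × 3936/4561 = 8.97 V.

Unloaded: 9.18 V; loaded: 8.97 V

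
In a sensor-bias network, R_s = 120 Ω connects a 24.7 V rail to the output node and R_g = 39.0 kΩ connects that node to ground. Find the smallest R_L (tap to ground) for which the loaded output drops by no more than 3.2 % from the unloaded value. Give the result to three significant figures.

Output resistance R_th = R_s‖R_g = (120 × 39000)/39120 = 119.6 Ω.
The fractional drop is R_th/(R_th + R_L); requiring this ≤ 0.0320 gives R_L ≥ R_th(1/0.0320 − 1) = 119.6 × 30.25 = 3.62 kΩ.

R_L(min) ≈ 3.62 kΩ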